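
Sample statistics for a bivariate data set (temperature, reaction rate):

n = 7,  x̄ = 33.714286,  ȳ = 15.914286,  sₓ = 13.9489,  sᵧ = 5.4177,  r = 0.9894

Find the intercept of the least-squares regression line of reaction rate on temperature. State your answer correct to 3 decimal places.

b = r · sᵧ/sₓ = 0.9894 · 5.4177/13.9489 = 0.384279
a = ȳ − b·x̄ = 15.914286 − 0.384279·33.714286 = 2.958587

2.959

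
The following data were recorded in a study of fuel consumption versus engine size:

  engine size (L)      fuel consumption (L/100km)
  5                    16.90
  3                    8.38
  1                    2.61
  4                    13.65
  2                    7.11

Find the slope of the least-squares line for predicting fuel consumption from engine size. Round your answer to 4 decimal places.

3.5120

n = 5, Σx = 15, Σy = 48.65, Σxy = 181.07, Σx² = 55
Sxx = Σx² − (Σx)²/n = 55 − 45 = 10
Sxy = Σxy − (Σx)(Σy)/n = 181.07 − 145.95 = 35.12
b = Sxy/Sxx = 35.12/10 = 3.512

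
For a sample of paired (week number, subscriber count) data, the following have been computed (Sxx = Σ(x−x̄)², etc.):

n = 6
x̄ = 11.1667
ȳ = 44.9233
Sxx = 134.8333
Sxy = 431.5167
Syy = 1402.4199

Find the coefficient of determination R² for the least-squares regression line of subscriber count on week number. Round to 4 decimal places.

R² = Sxy²/(Sxx·Syy) = (431.5167)²/(134.8333·1402.4199) = 0.984736

0.9847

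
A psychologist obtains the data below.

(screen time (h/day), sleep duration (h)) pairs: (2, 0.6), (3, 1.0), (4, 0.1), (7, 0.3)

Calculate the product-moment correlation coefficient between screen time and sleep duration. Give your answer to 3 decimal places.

-0.512

n = 4, Σx = 16, Σy = 2, Σxy = 6.7, Σx² = 78, Σy² = 1.46
Sxx = Σx² − (Σx)²/n = 78 − 64 = 14
Sxy = Σxy − (Σx)(Σy)/n = 6.7 − 8 = -1.3
Syy = Σy² − (Σy)²/n = 1.46 − 1 = 0.46
r = Sxy/√(Sxx·Syy) = -1.3/√(6.44) = -1.3/2.537716 = -0.512272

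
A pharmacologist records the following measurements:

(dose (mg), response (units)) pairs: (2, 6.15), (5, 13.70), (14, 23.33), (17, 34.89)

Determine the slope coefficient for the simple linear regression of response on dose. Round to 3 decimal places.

n = 4, Σx = 38, Σy = 78.07, Σxy = 1000.55, Σx² = 514
Sxx = Σx² − (Σx)²/n = 514 − 361 = 153
Sxy = Σxy − (Σx)(Σy)/n = 1000.55 − 741.665 = 258.885
b = Sxy/Sxx = 258.885/153 = 1.692059

1.692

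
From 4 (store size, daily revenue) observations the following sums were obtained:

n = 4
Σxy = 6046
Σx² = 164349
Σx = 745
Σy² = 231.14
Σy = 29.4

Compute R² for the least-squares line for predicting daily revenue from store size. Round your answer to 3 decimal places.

Sxx = Σx² − (Σx)²/n = 164349 − 138756.25 = 25592.75
Sxy = Σxy − (Σx)(Σy)/n = 6046 − 5475.75 = 570.25
Syy = Σy² − (Σy)²/n = 231.14 − 216.09 = 15.05
R² = Sxy²/(Sxx·Syy) = (570.25)²/(25592.75·15.05) = 0.844262

0.844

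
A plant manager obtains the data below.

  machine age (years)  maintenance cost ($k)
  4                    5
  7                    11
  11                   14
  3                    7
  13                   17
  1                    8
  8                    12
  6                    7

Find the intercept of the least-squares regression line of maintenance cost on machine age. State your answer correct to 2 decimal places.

4.17

n = 8, Σx = 53, Σy = 81, Σxy = 639, Σx² = 465
Sxx = Σx² − (Σx)²/n = 465 − 351.125 = 113.875
Sxy = Σxy − (Σx)(Σy)/n = 639 − 536.625 = 102.375
b = Sxy/Sxx = 102.375/113.875 = 0.899012
a = ȳ − b·x̄ = 10.125 − 0.899012·6.625 = 4.169045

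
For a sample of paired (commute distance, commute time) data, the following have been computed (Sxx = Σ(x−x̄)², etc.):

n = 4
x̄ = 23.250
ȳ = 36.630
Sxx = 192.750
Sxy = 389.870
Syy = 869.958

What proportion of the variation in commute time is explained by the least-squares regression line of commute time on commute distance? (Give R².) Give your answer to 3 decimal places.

R² = Sxy²/(Sxx·Syy) = (389.87)²/(192.75·869.958) = 0.906456

0.906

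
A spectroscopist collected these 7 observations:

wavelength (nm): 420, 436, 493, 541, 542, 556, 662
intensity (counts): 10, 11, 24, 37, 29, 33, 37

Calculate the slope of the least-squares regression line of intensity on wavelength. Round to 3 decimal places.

0.125

n = 7, Σx = 3650, Σy = 181, Σxy = 99405, Σx² = 1943370
Sxx = Σx² − (Σx)²/n = 1943370 − 1903214.285714 = 40155.714286
Sxy = Σxy − (Σx)(Σy)/n = 99405 − 94378.571429 = 5026.428571
b = Sxy/Sxx = 5026.428571/40155.714286 = 0.125173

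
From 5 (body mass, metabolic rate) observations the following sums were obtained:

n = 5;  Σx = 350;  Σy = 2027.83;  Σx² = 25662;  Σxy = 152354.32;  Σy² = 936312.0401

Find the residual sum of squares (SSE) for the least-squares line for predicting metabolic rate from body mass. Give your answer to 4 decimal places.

20700.8709

Sxx = Σx² − (Σx)²/n = 25662 − 24500 = 1162
Sxy = Σxy − (Σx)(Σy)/n = 152354.32 − 141948.1 = 10406.22
Syy = Σy² − (Σy)²/n = 936312.0401 − 822418.90178 = 113893.13832
b = Sxy/Sxx = 10406.22/1162 = 8.955439
SSE = Syy − b·Sxy = 113893.13832 − 8.955439·10406.22 = 20700.870946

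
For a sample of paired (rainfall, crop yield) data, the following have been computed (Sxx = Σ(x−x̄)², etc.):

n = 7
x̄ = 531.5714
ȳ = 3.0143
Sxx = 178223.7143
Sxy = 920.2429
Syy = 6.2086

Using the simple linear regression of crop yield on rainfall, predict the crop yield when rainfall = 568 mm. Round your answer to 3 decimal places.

b = Sxy/Sxx = 920.2429/178223.7143 = 0.005163
a = ȳ − b·x̄ = 3.0143 − 0.005163·531.5714 = 0.269577
ŷ(568) = a + b·568 = 0.269577 + 0.005163·568 = 3.202396

3.202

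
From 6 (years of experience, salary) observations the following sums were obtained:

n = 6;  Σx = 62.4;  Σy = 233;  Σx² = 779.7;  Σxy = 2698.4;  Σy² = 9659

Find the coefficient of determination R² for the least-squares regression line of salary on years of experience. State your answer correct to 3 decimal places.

0.948

Sxx = Σx² − (Σx)²/n = 779.7 − 648.96 = 130.74
Sxy = Σxy − (Σx)(Σy)/n = 2698.4 − 2423.2 = 275.2
Syy = Σy² − (Σy)²/n = 9659 − 9048.166667 = 610.833333
R² = Sxy²/(Sxx·Syy) = (275.2)²/(130.74·610.833333) = 0.948343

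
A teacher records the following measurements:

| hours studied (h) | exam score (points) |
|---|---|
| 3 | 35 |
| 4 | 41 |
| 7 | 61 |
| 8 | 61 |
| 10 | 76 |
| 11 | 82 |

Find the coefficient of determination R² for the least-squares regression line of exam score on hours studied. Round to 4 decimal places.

0.9900

n = 6, Σx = 43, Σy = 356, Σxy = 2846, Σx² = 359, Σy² = 22848
Sxx = Σx² − (Σx)²/n = 359 − 308.166667 = 50.833333
Sxy = Σxy − (Σx)(Σy)/n = 2846 − 2551.333333 = 294.666667
Syy = Σy² − (Σy)²/n = 22848 − 21122.666667 = 1725.333333
R² = Sxy²/(Sxx·Syy) = (294.666667)²/(50.833333·1725.333333) = 0.990012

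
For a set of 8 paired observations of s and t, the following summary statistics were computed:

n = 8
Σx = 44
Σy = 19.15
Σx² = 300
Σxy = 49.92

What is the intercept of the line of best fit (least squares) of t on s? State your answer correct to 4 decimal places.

7.6477

Sxx = Σx² − (Σx)²/n = 300 − 242 = 58
Sxy = Σxy − (Σx)(Σy)/n = 49.92 − 105.325 = -55.405
b = Sxy/Sxx = -55.405/58 = -0.955259
a = ȳ − b·x̄ = 2.39375 − (-0.955259)·5.5 = 7.647672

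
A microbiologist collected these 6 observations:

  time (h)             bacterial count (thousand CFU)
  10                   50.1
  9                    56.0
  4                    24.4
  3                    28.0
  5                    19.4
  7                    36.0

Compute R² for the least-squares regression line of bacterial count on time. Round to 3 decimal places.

0.776

n = 6, Σx = 38, Σy = 213.9, Σxy = 1535.6, Σx² = 280, Σy² = 8697.73
Sxx = Σx² − (Σx)²/n = 280 − 240.666667 = 39.333333
Sxy = Σxy − (Σx)(Σy)/n = 1535.6 − 1354.7 = 180.9
Syy = Σy² − (Σy)²/n = 8697.73 − 7625.535 = 1072.195
R² = Sxy²/(Sxx·Syy) = (180.9)²/(39.333333·1072.195) = 0.775966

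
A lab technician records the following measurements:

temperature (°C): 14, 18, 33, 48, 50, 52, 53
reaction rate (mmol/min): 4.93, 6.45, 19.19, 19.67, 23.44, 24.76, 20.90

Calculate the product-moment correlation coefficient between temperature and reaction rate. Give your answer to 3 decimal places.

0.949

n = 7, Σx = 268, Σy = 119.34, Σxy = 5329.77, Σx² = 11926, Σy² = 2420.3736
Sxx = Σx² − (Σx)²/n = 11926 − 10260.571429 = 1665.428571
Sxy = Σxy − (Σx)(Σy)/n = 5329.77 − 4569.017143 = 760.752857
Syy = Σy² − (Σy)²/n = 2420.3736 − 2034.576514 = 385.797086
r = Sxy/√(Sxx·Syy) = 760.752857/√(642517.489322) = 760.752857/801.571887 = 0.949076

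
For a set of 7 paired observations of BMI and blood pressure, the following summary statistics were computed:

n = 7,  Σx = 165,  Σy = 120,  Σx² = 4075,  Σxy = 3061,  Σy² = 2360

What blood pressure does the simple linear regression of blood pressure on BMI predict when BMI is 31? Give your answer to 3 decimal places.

Sxx = Σx² − (Σx)²/n = 4075 − 3889.285714 = 185.714286
Sxy = Σxy − (Σx)(Σy)/n = 3061 − 2828.571429 = 232.428571
b = Sxy/Sxx = 232.428571/185.714286 = 1.251538
a = ȳ − b·x̄ = 17.142857 − 1.251538·23.571429 = -12.357692
ŷ(31) = a + b·31 = -12.357692 + 1.251538·31 = 26.44

26.440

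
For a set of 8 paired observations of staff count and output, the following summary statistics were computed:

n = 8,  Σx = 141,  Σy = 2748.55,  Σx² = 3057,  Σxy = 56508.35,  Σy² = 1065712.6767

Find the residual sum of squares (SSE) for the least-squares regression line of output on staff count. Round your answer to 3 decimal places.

7653.846

Sxx = Σx² − (Σx)²/n = 3057 − 2485.125 = 571.875
Sxy = Σxy − (Σx)(Σy)/n = 56508.35 − 48443.19375 = 8065.15625
Syy = Σy² − (Σy)²/n = 1065712.6767 − 944315.887813 = 121396.788888
b = Sxy/Sxx = 8065.15625/571.875 = 14.103005
SSE = Syy − b·Sxy = 121396.788888 − 14.103005·8065.15625 = 7653.846222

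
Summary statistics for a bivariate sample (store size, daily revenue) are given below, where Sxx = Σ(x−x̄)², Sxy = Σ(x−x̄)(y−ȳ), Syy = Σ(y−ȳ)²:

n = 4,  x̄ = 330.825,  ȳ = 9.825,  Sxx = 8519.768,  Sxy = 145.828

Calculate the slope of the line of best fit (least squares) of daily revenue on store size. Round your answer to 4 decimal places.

0.0171

b = Sxy/Sxx = 145.828/8519.768 = 0.017116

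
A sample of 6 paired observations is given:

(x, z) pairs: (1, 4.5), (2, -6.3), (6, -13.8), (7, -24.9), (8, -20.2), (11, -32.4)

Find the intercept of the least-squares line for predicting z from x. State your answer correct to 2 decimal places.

4.26

n = 6, Σx = 35, Σy = -93.1, Σxy = -783.2, Σx² = 275
Sxx = Σx² − (Σx)²/n = 275 − 204.166667 = 70.833333
Sxy = Σxy − (Σx)(Σy)/n = -783.2 − (-543.083333) = -240.116667
b = Sxy/Sxx = -240.116667/70.833333 = -3.389882
a = ȳ − b·x̄ = -15.516667 − (-3.389882)·5.833333 = 4.257647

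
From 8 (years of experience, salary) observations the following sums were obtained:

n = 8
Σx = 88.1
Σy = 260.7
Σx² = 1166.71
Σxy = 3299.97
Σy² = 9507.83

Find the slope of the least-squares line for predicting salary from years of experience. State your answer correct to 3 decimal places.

Sxx = Σx² − (Σx)²/n = 1166.71 − 970.20125 = 196.50875
Sxy = Σxy − (Σx)(Σy)/n = 3299.97 − 2870.95875 = 429.01125
b = Sxy/Sxx = 429.01125/196.50875 = 2.183166

2.183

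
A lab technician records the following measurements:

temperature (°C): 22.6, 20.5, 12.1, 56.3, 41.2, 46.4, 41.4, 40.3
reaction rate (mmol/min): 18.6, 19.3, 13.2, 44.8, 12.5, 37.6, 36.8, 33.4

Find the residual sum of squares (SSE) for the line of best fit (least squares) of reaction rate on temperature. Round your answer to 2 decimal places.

n = 8, Σx = 280.8, Σy = 216.2, Σxy = 8627.15, Σx² = 11435.56, Σy² = 6939.54
Sxx = Σx² − (Σx)²/n = 11435.56 − 9856.08 = 1579.48
Sxy = Σxy − (Σx)(Σy)/n = 8627.15 − 7588.62 = 1038.53
Syy = Σy² − (Σy)²/n = 6939.54 − 5842.805 = 1096.735
b = Sxy/Sxx = 1038.53/1579.48 = 0.657514
SSE = Syy − b·Sxy = 1096.735 − 0.657514·1038.53 = 413.887125

413.89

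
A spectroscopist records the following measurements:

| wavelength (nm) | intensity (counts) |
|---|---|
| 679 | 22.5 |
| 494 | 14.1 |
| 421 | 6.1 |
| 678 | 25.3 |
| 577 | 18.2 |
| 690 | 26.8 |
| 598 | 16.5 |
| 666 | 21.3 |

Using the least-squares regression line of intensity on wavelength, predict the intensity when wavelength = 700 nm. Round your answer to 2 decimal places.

25.35

n = 8, Σx = 4803, Σy = 150.8, Σxy = 95010.6, Σx² = 2952191
Sxx = Σx² − (Σx)²/n = 2952191 − 2883601.125 = 68589.875
Sxy = Σxy − (Σx)(Σy)/n = 95010.6 − 90536.55 = 4474.05
b = Sxy/Sxx = 4474.05/68589.875 = 0.065229
a = ȳ − b·x̄ = 18.85 − 0.065229·600.375 = -20.311870
ŷ(700) = a + b·700 = -20.311870 + 0.065229·700 = 25.348441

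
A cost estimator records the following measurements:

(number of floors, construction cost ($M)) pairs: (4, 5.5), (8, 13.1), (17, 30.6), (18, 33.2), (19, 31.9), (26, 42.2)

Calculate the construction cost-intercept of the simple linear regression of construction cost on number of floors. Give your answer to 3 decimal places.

-0.241

n = 6, Σx = 92, Σy = 156.5, Σxy = 2947.9, Σx² = 1730
Sxx = Σx² − (Σx)²/n = 1730 − 1410.666667 = 319.333333
Sxy = Σxy − (Σx)(Σy)/n = 2947.9 − 2399.666667 = 548.233333
b = Sxy/Sxx = 548.233333/319.333333 = 1.716806
a = ȳ − b·x̄ = 26.083333 − 1.716806·15.333333 = -0.241023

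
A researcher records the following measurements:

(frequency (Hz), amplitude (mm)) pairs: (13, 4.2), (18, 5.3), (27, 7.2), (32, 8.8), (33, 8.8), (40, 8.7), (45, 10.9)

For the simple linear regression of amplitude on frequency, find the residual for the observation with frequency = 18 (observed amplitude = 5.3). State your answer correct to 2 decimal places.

-0.10

n = 7, Σx = 208, Σy = 53.9, Σxy = 1754.9, Σx² = 6960
Sxx = Σx² − (Σx)²/n = 6960 − 6180.571429 = 779.428571
Sxy = Σxy − (Σx)(Σy)/n = 1754.9 − 1601.6 = 153.3
b = Sxy/Sxx = 153.3/779.428571 = 0.196683
a = ȳ − b·x̄ = 7.7 − 0.196683·29.714286 = 1.855718
ŷ(18) = 1.855718 + 0.196683·18 = 5.396004
residual = y − ŷ = 5.3 − 5.396004 = -0.096004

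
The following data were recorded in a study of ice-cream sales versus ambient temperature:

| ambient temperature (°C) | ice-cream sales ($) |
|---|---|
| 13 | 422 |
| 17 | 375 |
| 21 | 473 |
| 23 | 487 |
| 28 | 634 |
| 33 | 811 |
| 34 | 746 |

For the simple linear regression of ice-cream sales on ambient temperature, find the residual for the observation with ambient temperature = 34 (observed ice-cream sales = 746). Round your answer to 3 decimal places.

n = 7, Σx = 169, Σy = 3948, Σxy = 102874, Σx² = 4457
Sxx = Σx² − (Σx)²/n = 4457 − 4080.142857 = 376.857143
Sxy = Σxy − (Σx)(Σy)/n = 102874 − 95316 = 7558
b = Sxy/Sxx = 7558/376.857143 = 20.055345
a = ȳ − b·x̄ = 564 − 20.055345·24.142857 = 79.806672
ŷ(34) = 79.806672 + 20.055345·34 = 761.688400
residual = y − ŷ = 746 − 761.688400 = -15.688400

-15.688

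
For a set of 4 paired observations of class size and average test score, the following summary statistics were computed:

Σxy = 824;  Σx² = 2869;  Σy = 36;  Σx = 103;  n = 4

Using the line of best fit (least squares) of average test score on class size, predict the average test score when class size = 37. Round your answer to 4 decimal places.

3.6540

Sxx = Σx² − (Σx)²/n = 2869 − 2652.25 = 216.75
Sxy = Σxy − (Σx)(Σy)/n = 824 − 927 = -103
b = Sxy/Sxx = -103/216.75 = -0.475202
a = ȳ − b·x̄ = 9 − (-0.475202)·25.75 = 21.236448
ŷ(37) = a + b·37 = 21.236448 + (-0.475202)·37 = 3.653979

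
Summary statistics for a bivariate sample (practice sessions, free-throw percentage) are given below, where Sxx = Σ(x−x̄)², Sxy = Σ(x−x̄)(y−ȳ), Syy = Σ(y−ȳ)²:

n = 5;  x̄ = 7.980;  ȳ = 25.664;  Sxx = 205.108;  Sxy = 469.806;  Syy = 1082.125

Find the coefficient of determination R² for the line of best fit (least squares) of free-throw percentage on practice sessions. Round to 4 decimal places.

R² = Sxy²/(Sxx·Syy) = (469.806)²/(205.108·1082.125) = 0.994437

0.9944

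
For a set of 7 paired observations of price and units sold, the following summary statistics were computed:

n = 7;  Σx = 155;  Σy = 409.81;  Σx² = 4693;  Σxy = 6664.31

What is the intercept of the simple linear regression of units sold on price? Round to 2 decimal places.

Sxx = Σx² − (Σx)²/n = 4693 − 3432.142857 = 1260.857143
Sxy = Σxy − (Σx)(Σy)/n = 6664.31 − 9074.364286 = -2410.054286
b = Sxy/Sxx = -2410.054286/1260.857143 = -1.911441
a = ȳ − b·x̄ = 58.544286 − (-1.911441)·22.142857 = 100.869055

100.87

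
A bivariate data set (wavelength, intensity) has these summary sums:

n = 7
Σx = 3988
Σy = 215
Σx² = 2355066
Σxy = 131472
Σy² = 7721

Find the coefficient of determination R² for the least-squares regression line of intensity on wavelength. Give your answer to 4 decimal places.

0.8697

Sxx = Σx² − (Σx)²/n = 2355066 − 2272020.571429 = 83045.428571
Sxy = Σxy − (Σx)(Σy)/n = 131472 − 122488.571429 = 8983.428571
Syy = Σy² − (Σy)²/n = 7721 − 6603.571429 = 1117.428571
R² = Sxy²/(Sxx·Syy) = (8983.428571)²/(83045.428571·1117.428571) = 0.869658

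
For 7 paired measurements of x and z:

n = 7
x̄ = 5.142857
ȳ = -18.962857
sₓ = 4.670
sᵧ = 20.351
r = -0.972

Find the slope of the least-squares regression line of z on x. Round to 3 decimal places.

-4.236

b = r · sᵧ/sₓ = -0.972 · 20.351/4.67 = -4.235797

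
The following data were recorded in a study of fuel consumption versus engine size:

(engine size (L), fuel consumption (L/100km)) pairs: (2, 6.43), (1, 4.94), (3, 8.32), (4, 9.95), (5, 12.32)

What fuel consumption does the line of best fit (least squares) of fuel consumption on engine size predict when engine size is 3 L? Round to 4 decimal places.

8.3920

n = 5, Σx = 15, Σy = 41.96, Σxy = 144.16, Σx² = 55
Sxx = Σx² − (Σx)²/n = 55 − 45 = 10
Sxy = Σxy − (Σx)(Σy)/n = 144.16 − 125.88 = 18.28
b = Sxy/Sxx = 18.28/10 = 1.828
a = ȳ − b·x̄ = 8.392 − 1.828·3 = 2.908
ŷ(3) = a + b·3 = 2.908 + 1.828·3 = 8.392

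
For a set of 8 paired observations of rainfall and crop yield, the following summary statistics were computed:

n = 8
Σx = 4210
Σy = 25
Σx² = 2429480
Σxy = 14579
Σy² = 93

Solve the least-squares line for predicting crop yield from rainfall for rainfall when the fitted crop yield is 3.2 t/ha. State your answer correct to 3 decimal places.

Sxx = Σx² − (Σx)²/n = 2429480 − 2215512.5 = 213967.5
Sxy = Σxy − (Σx)(Σy)/n = 14579 − 13156.25 = 1422.75
b = Sxy/Sxx = 1422.75/213967.5 = 0.006649
a = ȳ − b·x̄ = 3.125 − 0.006649·526.25 = -0.374233
Set a + b·x = 3.2: x = (3.2 − (-0.374233)) / 0.006649 = 537.529257

537.529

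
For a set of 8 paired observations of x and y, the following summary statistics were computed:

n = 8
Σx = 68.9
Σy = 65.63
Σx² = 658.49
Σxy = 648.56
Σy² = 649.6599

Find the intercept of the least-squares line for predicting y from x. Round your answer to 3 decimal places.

Sxx = Σx² − (Σx)²/n = 658.49 − 593.40125 = 65.08875
Sxy = Σxy − (Σx)(Σy)/n = 648.56 − 565.238375 = 83.321625
b = Sxy/Sxx = 83.321625/65.08875 = 1.280123
a = ȳ − b·x̄ = 8.20375 − 1.280123·8.6125 = -2.821312

-2.821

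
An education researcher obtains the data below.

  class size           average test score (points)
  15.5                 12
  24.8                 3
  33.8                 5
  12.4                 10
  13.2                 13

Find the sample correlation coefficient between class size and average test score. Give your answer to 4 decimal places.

-0.8201

n = 5, Σx = 99.7, Σy = 43, Σxy = 725, Σx² = 2325.73, Σy² = 447
Sxx = Σx² − (Σx)²/n = 2325.73 − 1988.018 = 337.712
Sxy = Σxy − (Σx)(Σy)/n = 725 − 857.42 = -132.42
Syy = Σy² − (Σy)²/n = 447 − 369.8 = 77.2
r = Sxy/√(Sxx·Syy) = -132.42/√(26071.3664) = -132.42/161.466301 = -0.820109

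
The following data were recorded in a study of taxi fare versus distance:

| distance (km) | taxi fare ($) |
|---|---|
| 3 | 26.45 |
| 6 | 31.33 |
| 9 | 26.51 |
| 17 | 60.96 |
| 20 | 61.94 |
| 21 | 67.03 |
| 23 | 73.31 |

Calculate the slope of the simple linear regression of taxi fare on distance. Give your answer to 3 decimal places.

n = 7, Σx = 99, Σy = 347.53, Σxy = 5874.8, Σx² = 1785
Sxx = Σx² − (Σx)²/n = 1785 − 1400.142857 = 384.857143
Sxy = Σxy − (Σx)(Σy)/n = 5874.8 − 4915.067143 = 959.732857
b = Sxy/Sxx = 959.732857/384.857143 = 2.493738

2.494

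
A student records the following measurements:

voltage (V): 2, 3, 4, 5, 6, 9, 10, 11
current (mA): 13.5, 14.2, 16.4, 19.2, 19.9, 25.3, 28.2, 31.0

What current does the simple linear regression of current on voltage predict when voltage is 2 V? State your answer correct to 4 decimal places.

12.7739

n = 8, Σx = 50, Σy = 167.7, Σxy = 1201.3, Σx² = 392
Sxx = Σx² − (Σx)²/n = 392 − 312.5 = 79.5
Sxy = Σxy − (Σx)(Σy)/n = 1201.3 − 1048.125 = 153.175
b = Sxy/Sxx = 153.175/79.5 = 1.926730
a = ȳ − b·x̄ = 20.9625 − 1.926730·6.25 = 8.920440
ŷ(2) = a + b·2 = 8.920440 + 1.926730·2 = 12.773899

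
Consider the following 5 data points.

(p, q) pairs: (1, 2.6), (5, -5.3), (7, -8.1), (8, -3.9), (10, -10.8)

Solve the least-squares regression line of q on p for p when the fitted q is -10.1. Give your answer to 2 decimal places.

n = 5, Σx = 31, Σy = -25.5, Σxy = -219.8, Σx² = 239
Sxx = Σx² − (Σx)²/n = 239 − 192.2 = 46.8
Sxy = Σxy − (Σx)(Σy)/n = -219.8 − (-158.1) = -61.7
b = Sxy/Sxx = -61.7/46.8 = -1.318376
a = ȳ − b·x̄ = -5.1 − (-1.318376)·6.2 = 3.073932
Set a + b·x = -10.1: x = (-10.1 − 3.073932) / (-1.318376) = 9.992545

9.99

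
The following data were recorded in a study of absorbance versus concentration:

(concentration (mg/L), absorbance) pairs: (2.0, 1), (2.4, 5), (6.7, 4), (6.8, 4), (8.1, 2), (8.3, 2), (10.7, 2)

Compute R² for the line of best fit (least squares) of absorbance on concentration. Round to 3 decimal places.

n = 7, Σx = 45, Σy = 20, Σxy = 122.2, Σx² = 349.88, Σy² = 70
Sxx = Σx² − (Σx)²/n = 349.88 − 289.285714 = 60.594286
Sxy = Σxy − (Σx)(Σy)/n = 122.2 − 128.571429 = -6.371429
Syy = Σy² − (Σy)²/n = 70 − 57.142857 = 12.857143
R² = Sxy²/(Sxx·Syy) = (-6.371429)²/(60.594286·12.857143) = 0.052107

0.052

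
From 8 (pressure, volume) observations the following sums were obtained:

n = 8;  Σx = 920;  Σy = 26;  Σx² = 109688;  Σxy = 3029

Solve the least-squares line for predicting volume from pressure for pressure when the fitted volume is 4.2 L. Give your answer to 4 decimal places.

Sxx = Σx² − (Σx)²/n = 109688 − 105800 = 3888
Sxy = Σxy − (Σx)(Σy)/n = 3029 − 2990 = 39
b = Sxy/Sxx = 39/3888 = 0.010031
a = ȳ − b·x̄ = 3.25 − 0.010031·115 = 2.096451
Set a + b·x = 4.2: x = (4.2 − 2.096451) / 0.010031 = 209.707692

209.7077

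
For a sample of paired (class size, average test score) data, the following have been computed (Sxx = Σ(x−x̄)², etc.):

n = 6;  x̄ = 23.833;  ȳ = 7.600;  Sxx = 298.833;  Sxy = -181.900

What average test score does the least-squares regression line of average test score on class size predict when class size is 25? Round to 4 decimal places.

b = Sxy/Sxx = -181.9/298.833 = -0.608701
a = ȳ − b·x̄ = 7.6 − (-0.608701)·23.833 = 22.107175
ŷ(25) = a + b·25 = 22.107175 + (-0.608701)·25 = 6.889646

6.8896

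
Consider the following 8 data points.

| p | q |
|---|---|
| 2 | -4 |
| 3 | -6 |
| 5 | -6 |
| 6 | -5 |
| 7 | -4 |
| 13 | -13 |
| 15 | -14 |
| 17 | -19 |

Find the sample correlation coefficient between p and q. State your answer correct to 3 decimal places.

-0.938

n = 8, Σx = 68, Σy = -71, Σxy = -816, Σx² = 806, Σy² = 855
Sxx = Σx² − (Σx)²/n = 806 − 578 = 228
Sxy = Σxy − (Σx)(Σy)/n = -816 − (-603.5) = -212.5
Syy = Σy² − (Σy)²/n = 855 − 630.125 = 224.875
r = Sxy/√(Sxx·Syy) = -212.5/√(51271.5) = -212.5/226.432109 = -0.938471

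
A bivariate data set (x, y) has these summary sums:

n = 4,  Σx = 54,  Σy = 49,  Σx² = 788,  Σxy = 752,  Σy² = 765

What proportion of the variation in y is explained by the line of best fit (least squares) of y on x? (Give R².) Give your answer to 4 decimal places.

Sxx = Σx² − (Σx)²/n = 788 − 729 = 59
Sxy = Σxy − (Σx)(Σy)/n = 752 − 661.5 = 90.5
Syy = Σy² − (Σy)²/n = 765 − 600.25 = 164.75
R² = Sxy²/(Sxx·Syy) = (90.5)²/(59·164.75) = 0.842597

0.8426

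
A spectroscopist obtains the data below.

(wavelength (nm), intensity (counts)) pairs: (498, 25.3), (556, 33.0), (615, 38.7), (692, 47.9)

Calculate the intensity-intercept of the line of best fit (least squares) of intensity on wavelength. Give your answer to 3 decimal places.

n = 4, Σx = 2361, Σy = 144.9, Σxy = 87894.7, Σx² = 1414229
Sxx = Σx² − (Σx)²/n = 1414229 − 1393580.25 = 20648.75
Sxy = Σxy − (Σx)(Σy)/n = 87894.7 − 85527.225 = 2367.475
b = Sxy/Sxx = 2367.475/20648.75 = 0.114655
a = ȳ − b·x̄ = 36.225 − 0.114655·590.25 = -31.449901

-31.450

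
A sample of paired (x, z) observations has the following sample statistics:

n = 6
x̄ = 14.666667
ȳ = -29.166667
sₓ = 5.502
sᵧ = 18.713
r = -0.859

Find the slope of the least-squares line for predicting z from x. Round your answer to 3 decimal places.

-2.922

b = r · sᵧ/sₓ = -0.859 · 18.713/5.502 = -2.921568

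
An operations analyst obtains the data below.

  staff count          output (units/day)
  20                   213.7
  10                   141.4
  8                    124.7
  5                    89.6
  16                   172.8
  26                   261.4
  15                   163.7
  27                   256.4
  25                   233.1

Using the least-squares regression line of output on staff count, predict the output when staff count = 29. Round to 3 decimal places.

273.159

n = 9, Σx = 152, Σy = 1656.8, Σxy = 31900.6, Σx² = 3100
Sxx = Σx² − (Σx)²/n = 3100 − 2567.111111 = 532.888889
Sxy = Σxy − (Σx)(Σy)/n = 31900.6 − 27981.511111 = 3919.088889
b = Sxy/Sxx = 3919.088889/532.888889 = 7.354420
a = ȳ − b·x̄ = 184.088889 − 7.354420·16.888889 = 59.880901
ŷ(29) = a + b·29 = 59.880901 + 7.354420·29 = 273.159091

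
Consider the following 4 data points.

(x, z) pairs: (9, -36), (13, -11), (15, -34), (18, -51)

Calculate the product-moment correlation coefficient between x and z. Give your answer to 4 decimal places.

n = 4, Σx = 55, Σy = -132, Σxy = -1895, Σx² = 799, Σy² = 5174
Sxx = Σx² − (Σx)²/n = 799 − 756.25 = 42.75
Sxy = Σxy − (Σx)(Σy)/n = -1895 − (-1815) = -80
Syy = Σy² − (Σy)²/n = 5174 − 4356 = 818
r = Sxy/√(Sxx·Syy) = -80/√(34969.5) = -80/187.001337 = -0.427804

-0.4278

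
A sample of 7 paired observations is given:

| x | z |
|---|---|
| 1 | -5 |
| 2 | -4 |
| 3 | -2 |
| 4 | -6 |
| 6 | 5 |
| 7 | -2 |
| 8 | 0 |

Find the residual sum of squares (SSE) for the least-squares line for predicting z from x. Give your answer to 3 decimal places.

52.634

n = 7, Σx = 31, Σy = -14, Σxy = -27, Σx² = 179, Σy² = 110
Sxx = Σx² − (Σx)²/n = 179 − 137.285714 = 41.714286
Sxy = Σxy − (Σx)(Σy)/n = -27 − (-62) = 35
Syy = Σy² − (Σy)²/n = 110 − 28 = 82
b = Sxy/Sxx = 35/41.714286 = 0.839041
SSE = Syy − b·Sxy = 82 − 0.839041·35 = 52.633562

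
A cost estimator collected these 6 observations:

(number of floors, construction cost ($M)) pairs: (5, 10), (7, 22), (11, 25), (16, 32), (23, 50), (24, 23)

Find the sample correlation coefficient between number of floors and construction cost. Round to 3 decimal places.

n = 6, Σx = 86, Σy = 162, Σxy = 2693, Σx² = 1556, Σy² = 5262
Sxx = Σx² − (Σx)²/n = 1556 − 1232.666667 = 323.333333
Sxy = Σxy − (Σx)(Σy)/n = 2693 − 2322 = 371
Syy = Σy² − (Σy)²/n = 5262 − 4374 = 888
r = Sxy/√(Sxx·Syy) = 371/√(287120) = 371/535.835796 = 0.692376

0.692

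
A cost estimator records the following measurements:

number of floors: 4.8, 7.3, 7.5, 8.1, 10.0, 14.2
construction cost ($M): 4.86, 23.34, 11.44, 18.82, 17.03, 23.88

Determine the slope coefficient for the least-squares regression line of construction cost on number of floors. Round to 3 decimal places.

1.607

n = 6, Σx = 51.9, Σy = 99.37, Σxy = 941.348, Σx² = 499.83
Sxx = Σx² − (Σx)²/n = 499.83 − 448.935 = 50.895
Sxy = Σxy − (Σx)(Σy)/n = 941.348 − 859.5505 = 81.7975
b = Sxy/Sxx = 81.7975/50.895 = 1.607181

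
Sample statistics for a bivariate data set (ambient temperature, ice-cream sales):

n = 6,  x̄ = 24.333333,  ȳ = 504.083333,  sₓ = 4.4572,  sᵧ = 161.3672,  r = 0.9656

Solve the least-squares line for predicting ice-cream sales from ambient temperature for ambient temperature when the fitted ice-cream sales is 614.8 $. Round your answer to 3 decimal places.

27.500

b = r · sᵧ/sₓ = 0.9656 · 161.3672/4.4572 = 34.958308
a = ȳ − b·x̄ = 504.083333 − 34.958308·24.333333 = -346.568805
Set a + b·x = 614.8: x = (614.8 − (-346.568805)) / 34.958308 = 27.500439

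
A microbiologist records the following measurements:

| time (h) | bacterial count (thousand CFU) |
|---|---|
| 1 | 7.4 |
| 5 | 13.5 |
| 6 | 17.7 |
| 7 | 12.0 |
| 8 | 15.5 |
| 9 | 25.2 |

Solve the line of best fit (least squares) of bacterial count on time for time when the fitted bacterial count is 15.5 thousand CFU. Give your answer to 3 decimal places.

6.166

n = 6, Σx = 36, Σy = 91.3, Σxy = 615.9, Σx² = 256
Sxx = Σx² − (Σx)²/n = 256 − 216 = 40
Sxy = Σxy − (Σx)(Σy)/n = 615.9 − 547.8 = 68.1
b = Sxy/Sxx = 68.1/40 = 1.7025
a = ȳ − b·x̄ = 15.216667 − 1.7025·6 = 5.001667
Set a + b·x = 15.5: x = (15.5 − 5.001667) / 1.7025 = 6.166422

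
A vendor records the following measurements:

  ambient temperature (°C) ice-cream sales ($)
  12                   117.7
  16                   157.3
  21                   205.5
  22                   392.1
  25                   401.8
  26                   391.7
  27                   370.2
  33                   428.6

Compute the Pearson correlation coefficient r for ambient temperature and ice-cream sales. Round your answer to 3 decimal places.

n = 8, Σx = 182, Σy = 2464.9, Σxy = 61239.3, Σx² = 4444, Σy² = 870187.37
Sxx = Σx² − (Σx)²/n = 4444 − 4140.5 = 303.5
Sxy = Σxy − (Σx)(Σy)/n = 61239.3 − 56076.475 = 5162.825
Syy = Σy² − (Σy)²/n = 870187.37 − 759466.50125 = 110720.86875
r = Sxy/√(Sxx·Syy) = 5162.825/√(33603783.665625) = 5162.825/5796.877061 = 0.890622

0.891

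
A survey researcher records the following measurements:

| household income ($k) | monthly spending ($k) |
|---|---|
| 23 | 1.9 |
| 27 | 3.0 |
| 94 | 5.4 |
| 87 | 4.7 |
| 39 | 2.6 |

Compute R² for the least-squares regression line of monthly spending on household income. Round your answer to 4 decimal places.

0.9257

n = 5, Σx = 270, Σy = 17.6, Σxy = 1142.6, Σx² = 19184, Σy² = 70.62
Sxx = Σx² − (Σx)²/n = 19184 − 14580 = 4604
Sxy = Σxy − (Σx)(Σy)/n = 1142.6 − 950.4 = 192.2
Syy = Σy² − (Σy)²/n = 70.62 − 61.952 = 8.668
R² = Sxy²/(Sxx·Syy) = (192.2)²/(4604·8.668) = 0.925662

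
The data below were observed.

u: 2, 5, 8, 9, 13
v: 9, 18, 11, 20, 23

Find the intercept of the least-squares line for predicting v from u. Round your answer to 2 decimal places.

n = 5, Σx = 37, Σy = 81, Σxy = 675, Σx² = 343
Sxx = Σx² − (Σx)²/n = 343 − 273.8 = 69.2
Sxy = Σxy − (Σx)(Σy)/n = 675 − 599.4 = 75.6
b = Sxy/Sxx = 75.6/69.2 = 1.092486
a = ȳ − b·x̄ = 16.2 − 1.092486·7.4 = 8.115607

8.12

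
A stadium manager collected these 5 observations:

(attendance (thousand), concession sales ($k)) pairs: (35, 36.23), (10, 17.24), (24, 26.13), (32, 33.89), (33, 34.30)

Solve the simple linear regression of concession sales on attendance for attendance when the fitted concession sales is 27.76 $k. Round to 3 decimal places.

24.448

n = 5, Σx = 134, Σy = 147.79, Σxy = 4283.95, Σx² = 4014
Sxx = Σx² − (Σx)²/n = 4014 − 3591.2 = 422.8
Sxy = Σxy − (Σx)(Σy)/n = 4283.95 − 3960.772 = 323.178
b = Sxy/Sxx = 323.178/422.8 = 0.764376
a = ȳ − b·x̄ = 29.558 − 0.764376·26.8 = 9.072734
Set a + b·x = 27.76: x = (27.76 − 9.072734) / 0.764376 = 24.447753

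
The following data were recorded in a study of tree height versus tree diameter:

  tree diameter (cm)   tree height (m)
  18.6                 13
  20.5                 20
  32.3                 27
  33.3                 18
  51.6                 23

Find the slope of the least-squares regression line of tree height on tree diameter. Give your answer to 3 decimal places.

0.220

n = 5, Σx = 156.3, Σy = 101, Σxy = 3310.1, Σx² = 5580.95
Sxx = Σx² − (Σx)²/n = 5580.95 − 4885.938 = 695.012
Sxy = Σxy − (Σx)(Σy)/n = 3310.1 − 3157.26 = 152.84
b = Sxy/Sxx = 152.84/695.012 = 0.219910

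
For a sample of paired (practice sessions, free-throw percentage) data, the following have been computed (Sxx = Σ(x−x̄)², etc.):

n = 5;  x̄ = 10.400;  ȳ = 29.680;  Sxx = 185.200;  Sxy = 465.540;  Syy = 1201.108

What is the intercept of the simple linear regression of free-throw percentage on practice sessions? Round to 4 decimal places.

b = Sxy/Sxx = 465.54/185.2 = 2.513715
a = ȳ − b·x̄ = 29.68 − 2.513715·10.4 = 3.537365

3.5374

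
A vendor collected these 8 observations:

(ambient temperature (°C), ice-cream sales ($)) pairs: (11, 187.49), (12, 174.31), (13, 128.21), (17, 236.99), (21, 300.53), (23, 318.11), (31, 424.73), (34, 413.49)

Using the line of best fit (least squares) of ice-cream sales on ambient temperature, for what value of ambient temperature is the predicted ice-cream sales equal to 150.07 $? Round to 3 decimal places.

10.206

n = 8, Σx = 162, Σy = 2183.86, Σxy = 50702.62, Σx² = 3810
Sxx = Σx² − (Σx)²/n = 3810 − 3280.5 = 529.5
Sxy = Σxy − (Σx)(Σy)/n = 50702.62 − 44223.165 = 6479.455
b = Sxy/Sxx = 6479.455/529.5 = 12.236931
a = ȳ − b·x̄ = 272.9825 − 12.236931·20.25 = 25.184646
Set a + b·x = 150.07: x = (150.07 − 25.184646) / 12.236931 = 10.205611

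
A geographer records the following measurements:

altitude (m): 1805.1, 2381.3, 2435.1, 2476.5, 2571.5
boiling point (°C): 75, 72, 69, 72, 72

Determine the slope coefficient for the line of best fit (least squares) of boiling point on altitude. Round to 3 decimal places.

n = 5, Σx = 11669.5, Σy = 360, Σxy = 838314, Σx² = 27604352.21
Sxx = Σx² − (Σx)²/n = 27604352.21 − 27235446.05 = 368906.16
Sxy = Σxy − (Σx)(Σy)/n = 838314 − 840204 = -1890
b = Sxy/Sxx = -1890/368906.16 = -0.005123

-0.005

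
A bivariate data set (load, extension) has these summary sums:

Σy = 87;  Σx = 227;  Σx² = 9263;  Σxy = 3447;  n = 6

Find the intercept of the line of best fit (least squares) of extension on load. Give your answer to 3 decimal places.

5.782

Sxx = Σx² − (Σx)²/n = 9263 − 8588.166667 = 674.833333
Sxy = Σxy − (Σx)(Σy)/n = 3447 − 3291.5 = 155.5
b = Sxy/Sxx = 155.5/674.833333 = 0.230427
a = ȳ − b·x̄ = 14.5 − 0.230427·37.833333 = 5.782168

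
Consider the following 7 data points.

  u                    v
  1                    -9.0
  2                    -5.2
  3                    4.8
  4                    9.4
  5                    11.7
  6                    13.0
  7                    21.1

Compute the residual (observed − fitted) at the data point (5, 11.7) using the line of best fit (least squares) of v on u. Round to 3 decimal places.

0.386

n = 7, Σx = 28, Σy = 45.8, Σxy = 316.8, Σx² = 140
Sxx = Σx² − (Σx)²/n = 140 − 112 = 28
Sxy = Σxy − (Σx)(Σy)/n = 316.8 − 183.2 = 133.6
b = Sxy/Sxx = 133.6/28 = 4.771429
a = ȳ − b·x̄ = 6.542857 − 4.771429·4 = -12.542857
ŷ(5) = -12.542857 + 4.771429·5 = 11.314286
residual = y − ŷ = 11.7 − 11.314286 = 0.385714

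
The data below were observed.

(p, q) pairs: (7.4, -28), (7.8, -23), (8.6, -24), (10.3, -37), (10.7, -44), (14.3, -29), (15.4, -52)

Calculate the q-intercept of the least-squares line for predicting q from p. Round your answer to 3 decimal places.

n = 7, Σx = 74.5, Σy = -237, Σxy = -2660.4, Σx² = 851.79
Sxx = Σx² − (Σx)²/n = 851.79 − 792.892857 = 58.897143
Sxy = Σxy − (Σx)(Σy)/n = -2660.4 − (-2522.357143) = -138.042857
b = Sxy/Sxx = -138.042857/58.897143 = -2.343795
a = ȳ − b·x̄ = -33.857143 − (-2.343795)·10.642857 = -8.912462

-8.912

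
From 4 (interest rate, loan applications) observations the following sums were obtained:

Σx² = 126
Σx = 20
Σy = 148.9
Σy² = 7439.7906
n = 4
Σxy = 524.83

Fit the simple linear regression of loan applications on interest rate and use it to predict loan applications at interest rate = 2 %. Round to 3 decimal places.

Sxx = Σx² − (Σx)²/n = 126 − 100 = 26
Sxy = Σxy − (Σx)(Σy)/n = 524.83 − 744.5 = -219.67
b = Sxy/Sxx = -219.67/26 = -8.448846
a = ȳ − b·x̄ = 37.225 − (-8.448846)·5 = 79.469231
ŷ(2) = a + b·2 = 79.469231 + (-8.448846)·2 = 62.571538

62.572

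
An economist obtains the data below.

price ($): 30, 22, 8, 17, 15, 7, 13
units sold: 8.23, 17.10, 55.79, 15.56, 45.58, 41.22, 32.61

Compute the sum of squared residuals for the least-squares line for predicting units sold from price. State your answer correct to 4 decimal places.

n = 7, Σx = 112, Σy = 216.09, Σxy = 2730.11, Σx² = 2180, Σy² = 8554.8175
Sxx = Σx² − (Σx)²/n = 2180 − 1792 = 388
Sxy = Σxy − (Σx)(Σy)/n = 2730.11 − 3457.44 = -727.33
Syy = Σy² − (Σy)²/n = 8554.8175 − 6670.6983 = 1884.1192
b = Sxy/Sxx = -727.33/388 = -1.874562
SSE = Syy − b·Sxy = 1884.1192 − (-1.874562)·(-727.33) = 520.694126

520.6941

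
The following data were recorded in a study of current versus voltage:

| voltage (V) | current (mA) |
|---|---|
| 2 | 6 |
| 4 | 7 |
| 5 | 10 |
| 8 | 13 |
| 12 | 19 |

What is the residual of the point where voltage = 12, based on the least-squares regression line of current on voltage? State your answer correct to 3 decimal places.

n = 5, Σx = 31, Σy = 55, Σxy = 422, Σx² = 253
Sxx = Σx² − (Σx)²/n = 253 − 192.2 = 60.8
Sxy = Σxy − (Σx)(Σy)/n = 422 − 341 = 81
b = Sxy/Sxx = 81/60.8 = 1.332237
a = ȳ − b·x̄ = 11 − 1.332237·6.2 = 2.740132
ŷ(12) = 2.740132 + 1.332237·12 = 18.726974
residual = y − ŷ = 19 − 18.726974 = 0.273026

0.273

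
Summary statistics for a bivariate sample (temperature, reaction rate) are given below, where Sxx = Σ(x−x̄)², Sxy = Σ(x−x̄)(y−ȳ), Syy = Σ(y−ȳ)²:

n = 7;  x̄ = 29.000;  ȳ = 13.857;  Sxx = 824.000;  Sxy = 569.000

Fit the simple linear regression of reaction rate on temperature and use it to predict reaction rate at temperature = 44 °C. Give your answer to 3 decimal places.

24.215

b = Sxy/Sxx = 569/824 = 0.690534
a = ȳ − b·x̄ = 13.857 − 0.690534·29 = -6.168485
ŷ(44) = a + b·44 = -6.168485 + 0.690534·44 = 24.215010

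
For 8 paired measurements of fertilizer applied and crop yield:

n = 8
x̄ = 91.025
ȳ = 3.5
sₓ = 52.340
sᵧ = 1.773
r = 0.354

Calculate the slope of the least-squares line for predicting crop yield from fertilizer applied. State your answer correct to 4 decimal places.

b = r · sᵧ/sₓ = 0.354 · 1.773/52.34 = 0.011992

0.0120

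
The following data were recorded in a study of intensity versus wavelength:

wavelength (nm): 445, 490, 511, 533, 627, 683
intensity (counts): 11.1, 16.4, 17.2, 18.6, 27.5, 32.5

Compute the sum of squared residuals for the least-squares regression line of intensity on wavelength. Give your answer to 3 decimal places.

n = 6, Σx = 3289, Σy = 123.3, Σxy = 71118.5, Σx² = 1842953, Σy² = 2846.47
Sxx = Σx² − (Σx)²/n = 1842953 − 1802920.166667 = 40032.833333
Sxy = Σxy − (Σx)(Σy)/n = 71118.5 − 67588.95 = 3529.55
Syy = Σy² − (Σy)²/n = 2846.47 − 2533.815 = 312.655
b = Sxy/Sxx = 3529.55/40032.833333 = 0.088166
SSE = Syy − b·Sxy = 312.655 − 0.088166·3529.55 = 1.467353

1.467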